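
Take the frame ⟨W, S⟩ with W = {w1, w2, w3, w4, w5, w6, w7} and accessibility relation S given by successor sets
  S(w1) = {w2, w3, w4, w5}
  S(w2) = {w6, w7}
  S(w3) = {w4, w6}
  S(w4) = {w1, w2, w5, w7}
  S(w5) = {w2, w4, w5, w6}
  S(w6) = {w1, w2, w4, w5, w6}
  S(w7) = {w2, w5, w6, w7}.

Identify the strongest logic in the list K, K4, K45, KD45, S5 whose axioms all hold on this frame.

Transitive (axiom 4): no — w1 S w2 and w2 S w6, but not w1 S w6.
Euclidean (axiom 5): no — w1 S w2 and w1 S w3, but not w2 S w3.
Serial (axiom D): yes — every world has a successor (e.g. w1 S w2).
Reflexive (axiom T): no — w1 is not related to itself.
So F validates K; K4 would additionally require S to be transitive. The strongest is K.

K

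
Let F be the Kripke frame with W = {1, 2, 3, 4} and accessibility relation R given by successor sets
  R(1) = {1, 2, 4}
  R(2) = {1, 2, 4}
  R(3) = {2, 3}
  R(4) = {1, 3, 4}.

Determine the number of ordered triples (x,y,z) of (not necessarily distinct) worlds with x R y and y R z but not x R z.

6

Enumerating: (1,4,3), (2,4,3), (3,2,1), (3,2,4), (4,1,2), (4,3,2).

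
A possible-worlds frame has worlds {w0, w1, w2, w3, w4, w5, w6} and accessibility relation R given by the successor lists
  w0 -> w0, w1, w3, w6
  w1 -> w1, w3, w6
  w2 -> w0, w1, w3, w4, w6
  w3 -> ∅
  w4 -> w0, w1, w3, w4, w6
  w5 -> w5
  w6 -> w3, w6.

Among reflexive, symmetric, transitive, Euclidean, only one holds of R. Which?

transitive

Reflexive: no — w2 is not related to itself.
Symmetric: no — w0 R w1 but not w1 R w0.
Transitive: yes — every two-step R-path is closed by a direct edge.
Euclidean: no — w0 R w3 and w0 R w1, but not w3 R w1.
Only transitive holds.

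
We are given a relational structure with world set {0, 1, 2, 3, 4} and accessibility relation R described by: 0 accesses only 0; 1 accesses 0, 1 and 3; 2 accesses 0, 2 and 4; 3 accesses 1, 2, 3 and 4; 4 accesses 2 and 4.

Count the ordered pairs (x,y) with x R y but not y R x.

4

Enumerating: (1,0), (2,0), (3,2), (3,4).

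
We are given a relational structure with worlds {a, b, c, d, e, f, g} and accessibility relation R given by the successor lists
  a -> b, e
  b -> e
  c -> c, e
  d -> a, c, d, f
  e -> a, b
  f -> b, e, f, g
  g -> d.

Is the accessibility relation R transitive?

Transitive: no — b R e and e R a, but not b R a.

No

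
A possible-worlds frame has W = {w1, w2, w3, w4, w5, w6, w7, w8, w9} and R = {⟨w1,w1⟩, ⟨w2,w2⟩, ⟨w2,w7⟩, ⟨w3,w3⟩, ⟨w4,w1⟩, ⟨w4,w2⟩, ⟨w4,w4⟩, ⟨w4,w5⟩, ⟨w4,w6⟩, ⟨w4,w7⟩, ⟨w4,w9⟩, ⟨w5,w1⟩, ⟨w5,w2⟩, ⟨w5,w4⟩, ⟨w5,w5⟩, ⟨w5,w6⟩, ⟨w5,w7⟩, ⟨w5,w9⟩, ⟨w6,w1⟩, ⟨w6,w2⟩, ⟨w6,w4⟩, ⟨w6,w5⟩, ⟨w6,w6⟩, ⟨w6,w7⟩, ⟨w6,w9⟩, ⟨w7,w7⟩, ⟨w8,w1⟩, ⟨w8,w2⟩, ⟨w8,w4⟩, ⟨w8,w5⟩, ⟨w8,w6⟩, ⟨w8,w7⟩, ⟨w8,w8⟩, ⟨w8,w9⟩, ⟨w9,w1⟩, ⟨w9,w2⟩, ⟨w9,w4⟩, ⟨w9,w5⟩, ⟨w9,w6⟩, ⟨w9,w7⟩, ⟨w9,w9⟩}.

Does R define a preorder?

Yes

Reflexive: yes — every world is R-related to itself.
Transitive: yes — every two-step R-path is closed by a direct edge.
So R is a preorder.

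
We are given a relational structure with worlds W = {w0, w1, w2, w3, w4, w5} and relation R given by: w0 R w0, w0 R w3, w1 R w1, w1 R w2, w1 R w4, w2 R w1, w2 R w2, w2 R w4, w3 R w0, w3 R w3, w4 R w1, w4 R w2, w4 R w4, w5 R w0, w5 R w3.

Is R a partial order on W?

Reflexive: no — w5 is not related to itself.
Transitive: yes — every two-step R-path is closed by a direct edge.
Antisymmetric: no — w0 R w3 and w3 R w0 with w0 ≠ w3.
So R is not a partial order.

No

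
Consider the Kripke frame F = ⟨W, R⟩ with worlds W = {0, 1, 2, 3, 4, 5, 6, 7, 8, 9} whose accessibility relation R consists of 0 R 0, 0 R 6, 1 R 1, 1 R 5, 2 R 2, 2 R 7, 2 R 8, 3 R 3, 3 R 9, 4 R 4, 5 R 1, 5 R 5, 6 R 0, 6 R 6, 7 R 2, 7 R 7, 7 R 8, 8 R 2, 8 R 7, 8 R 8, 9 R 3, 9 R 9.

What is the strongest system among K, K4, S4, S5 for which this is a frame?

S5

Transitive (axiom 4): yes — every two-step R-path is closed by a direct edge.
Reflexive (axiom T): yes — every world is R-related to itself.
Euclidean (axiom 5): yes — any two successors of a common world are R-related.
So F validates K, K4, S4, S5. The strongest is S5.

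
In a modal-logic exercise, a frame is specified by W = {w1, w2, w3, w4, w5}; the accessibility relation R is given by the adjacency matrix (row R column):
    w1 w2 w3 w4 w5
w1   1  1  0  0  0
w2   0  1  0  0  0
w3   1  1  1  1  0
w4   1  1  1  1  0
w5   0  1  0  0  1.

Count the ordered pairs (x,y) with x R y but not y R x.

6

Enumerating: (w1,w2), (w3,w1), (w3,w2), (w4,w1), (w4,w2), (w5,w2).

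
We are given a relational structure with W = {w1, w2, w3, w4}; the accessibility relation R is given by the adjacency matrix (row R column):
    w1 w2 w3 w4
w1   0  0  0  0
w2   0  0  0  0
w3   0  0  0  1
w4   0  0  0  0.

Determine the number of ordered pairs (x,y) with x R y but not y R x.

Enumerating: (w3,w4).

1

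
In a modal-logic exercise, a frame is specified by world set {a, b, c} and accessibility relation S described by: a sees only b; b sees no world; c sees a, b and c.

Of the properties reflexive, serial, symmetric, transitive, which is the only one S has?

Reflexive: no — a is not related to itself.
Serial: no — b has no S-successor.
Symmetric: no — a S b but not b S a.
Transitive: yes — every two-step S-path is closed by a direct edge.
Only transitive holds.

transitive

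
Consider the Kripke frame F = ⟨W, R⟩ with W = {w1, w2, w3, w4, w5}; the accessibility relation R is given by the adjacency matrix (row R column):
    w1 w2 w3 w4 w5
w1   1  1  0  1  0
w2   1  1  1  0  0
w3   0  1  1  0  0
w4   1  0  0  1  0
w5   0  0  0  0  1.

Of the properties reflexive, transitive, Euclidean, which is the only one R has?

reflexive

Reflexive: yes — every world is R-related to itself.
Transitive: no — w1 R w2 and w2 R w3, but not w1 R w3.
Euclidean: no — w1 R w2 and w1 R w4, but not w2 R w4.
Only reflexive holds.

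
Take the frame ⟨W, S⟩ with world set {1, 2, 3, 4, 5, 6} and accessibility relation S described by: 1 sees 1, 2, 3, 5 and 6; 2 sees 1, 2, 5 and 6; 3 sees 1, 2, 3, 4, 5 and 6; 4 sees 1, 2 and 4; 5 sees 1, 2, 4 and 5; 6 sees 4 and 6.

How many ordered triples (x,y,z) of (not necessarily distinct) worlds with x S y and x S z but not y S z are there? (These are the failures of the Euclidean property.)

29

Enumerating: (1,2,3), (1,5,3), (1,5,6), (1,6,1), (1,6,2), (1,6,3), (1,6,5), (2,5,6), (2,6,1), (2,6,2), (2,6,5), (3,1,4), … and 17 more.
Total: 29.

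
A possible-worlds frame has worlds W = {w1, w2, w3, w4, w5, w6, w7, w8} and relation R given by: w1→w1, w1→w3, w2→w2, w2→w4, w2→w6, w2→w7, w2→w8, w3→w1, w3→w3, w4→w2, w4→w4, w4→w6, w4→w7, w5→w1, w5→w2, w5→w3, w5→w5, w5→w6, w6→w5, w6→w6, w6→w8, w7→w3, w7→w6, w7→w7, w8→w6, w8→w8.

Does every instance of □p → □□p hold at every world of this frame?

Axiom 4 corresponds to the accessibility relation being transitive.
Transitive: no — w2 R w6 and w6 R w5, but not w2 R w5.

No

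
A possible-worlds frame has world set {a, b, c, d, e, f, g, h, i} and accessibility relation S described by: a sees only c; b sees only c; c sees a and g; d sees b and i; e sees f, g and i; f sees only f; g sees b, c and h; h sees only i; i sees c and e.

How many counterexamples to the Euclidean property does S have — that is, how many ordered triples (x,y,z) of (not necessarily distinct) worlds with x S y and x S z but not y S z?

Enumerating: (a,c,c), (b,c,c), (c,a,a), (c,a,g), (c,g,a), (c,g,g), (d,b,b), (d,b,i), (d,i,b), (d,i,i), (e,f,g), (e,f,i), … and 19 more.
Total: 31.

31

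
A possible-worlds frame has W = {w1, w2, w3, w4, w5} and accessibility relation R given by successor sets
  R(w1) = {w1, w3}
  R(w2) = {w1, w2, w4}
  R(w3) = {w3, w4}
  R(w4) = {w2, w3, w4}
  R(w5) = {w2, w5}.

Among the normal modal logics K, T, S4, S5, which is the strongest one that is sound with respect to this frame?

T

Reflexive (axiom T): yes — every world is R-related to itself.
Transitive (axiom 4): no — w1 R w3 and w3 R w4, but not w1 R w4.
Euclidean (axiom 5): no — w2 R w1 and w2 R w4, but not w1 R w4.
So F validates K, T; S4 would additionally require R to be transitive. The strongest is T.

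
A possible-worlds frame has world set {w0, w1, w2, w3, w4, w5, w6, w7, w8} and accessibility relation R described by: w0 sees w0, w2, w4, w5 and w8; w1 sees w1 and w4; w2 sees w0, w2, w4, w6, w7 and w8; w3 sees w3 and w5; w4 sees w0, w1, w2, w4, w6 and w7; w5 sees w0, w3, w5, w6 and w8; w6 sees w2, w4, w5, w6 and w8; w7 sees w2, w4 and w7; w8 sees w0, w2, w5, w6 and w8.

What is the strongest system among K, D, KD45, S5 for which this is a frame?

D

Serial (axiom D): yes — every world has a successor (e.g. w0 R w0).
Euclidean (axiom 5): no — w0 R w2 and w0 R w5, but not w2 R w5.
Transitive (axiom 4): no — w0 R w2 and w2 R w6, but not w0 R w6.
Reflexive (axiom T): yes — every world is R-related to itself.
So F validates K, D; KD45 would additionally require R to be Euclidean and transitive. The strongest is D.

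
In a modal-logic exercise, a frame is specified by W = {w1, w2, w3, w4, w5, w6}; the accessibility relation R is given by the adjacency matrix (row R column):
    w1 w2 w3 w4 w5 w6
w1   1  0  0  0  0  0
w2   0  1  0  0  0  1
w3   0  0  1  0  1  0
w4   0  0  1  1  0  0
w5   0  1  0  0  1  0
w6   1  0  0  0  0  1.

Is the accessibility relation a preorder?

No

Reflexive: yes — every world is R-related to itself.
Transitive: no — w2 R w6 and w6 R w1, but not w2 R w1.
So R is not a preorder.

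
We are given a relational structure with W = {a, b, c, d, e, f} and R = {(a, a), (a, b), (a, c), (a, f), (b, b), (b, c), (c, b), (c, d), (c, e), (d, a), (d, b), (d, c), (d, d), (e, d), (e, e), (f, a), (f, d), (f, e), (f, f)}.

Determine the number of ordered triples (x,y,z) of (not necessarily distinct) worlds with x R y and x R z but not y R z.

Enumerating: (a,b,a), (a,b,f), (a,c,a), (a,c,c), (a,c,f), (a,f,b), (a,f,c), (b,c,c), (c,b,d), (c,b,e), (c,d,e), (c,e,b), … and 12 more.
Total: 24.

24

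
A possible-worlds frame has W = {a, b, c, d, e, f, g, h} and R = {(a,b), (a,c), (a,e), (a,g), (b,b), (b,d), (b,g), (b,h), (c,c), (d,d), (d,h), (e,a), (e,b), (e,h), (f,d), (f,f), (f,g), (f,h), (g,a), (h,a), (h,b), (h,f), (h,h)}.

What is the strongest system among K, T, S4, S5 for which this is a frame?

Reflexive (axiom T): no — a is not related to itself.
Transitive (axiom 4): no — a R b and b R d, but not a R d.
Euclidean (axiom 5): no — a R b and a R c, but not b R c.
So F validates K; T would additionally require R to be reflexive. The strongest is K.

K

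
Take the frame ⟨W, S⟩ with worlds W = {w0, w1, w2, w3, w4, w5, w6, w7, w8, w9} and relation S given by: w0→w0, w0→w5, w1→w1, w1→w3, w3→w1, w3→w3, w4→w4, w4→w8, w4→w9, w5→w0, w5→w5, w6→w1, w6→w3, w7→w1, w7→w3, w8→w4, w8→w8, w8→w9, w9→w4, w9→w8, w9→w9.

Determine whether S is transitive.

Yes

Transitive: yes — every two-step S-path is closed by a direct edge.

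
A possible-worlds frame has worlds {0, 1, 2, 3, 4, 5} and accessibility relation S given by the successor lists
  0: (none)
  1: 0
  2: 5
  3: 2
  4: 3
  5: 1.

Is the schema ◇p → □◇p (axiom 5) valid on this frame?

Axiom 5 corresponds to the accessibility relation being Euclidean.
Euclidean: no — 1 S 0 and 1 S 0, but not 0 S 0.

No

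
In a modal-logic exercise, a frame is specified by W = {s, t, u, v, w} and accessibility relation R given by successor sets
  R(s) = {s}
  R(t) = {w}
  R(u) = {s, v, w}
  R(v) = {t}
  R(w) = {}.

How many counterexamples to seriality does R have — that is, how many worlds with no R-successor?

Enumerating: w.

1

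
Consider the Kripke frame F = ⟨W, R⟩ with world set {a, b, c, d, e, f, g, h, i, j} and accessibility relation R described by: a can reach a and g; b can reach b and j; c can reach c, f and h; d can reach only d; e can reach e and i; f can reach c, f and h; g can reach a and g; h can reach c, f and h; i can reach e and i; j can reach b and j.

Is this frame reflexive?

Reflexive: yes — every world is R-related to itself.

Yes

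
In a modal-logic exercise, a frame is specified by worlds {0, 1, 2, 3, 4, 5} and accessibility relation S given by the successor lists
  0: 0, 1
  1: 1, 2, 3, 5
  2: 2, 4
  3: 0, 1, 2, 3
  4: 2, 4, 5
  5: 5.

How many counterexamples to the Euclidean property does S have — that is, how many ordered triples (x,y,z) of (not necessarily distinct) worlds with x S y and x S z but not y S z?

17

Enumerating: (0,1,0), (1,2,1), (1,2,3), (1,2,5), (1,3,5), (1,5,1), (1,5,2), (1,5,3), (3,0,2), (3,0,3), (3,1,0), (3,2,0), (3,2,1), (3,2,3), (4,2,5), (4,5,2), (4,5,4).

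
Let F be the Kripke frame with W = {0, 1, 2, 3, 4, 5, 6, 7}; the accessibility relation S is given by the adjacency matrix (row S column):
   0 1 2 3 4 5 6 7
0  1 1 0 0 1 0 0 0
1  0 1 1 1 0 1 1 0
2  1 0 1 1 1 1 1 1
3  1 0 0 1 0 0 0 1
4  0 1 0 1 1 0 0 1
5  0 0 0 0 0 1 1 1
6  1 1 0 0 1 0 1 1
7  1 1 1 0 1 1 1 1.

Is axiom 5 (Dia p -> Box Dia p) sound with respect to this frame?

No

Axiom 5 corresponds to the accessibility relation being Euclidean.
Euclidean: no — 0 S 1 and 0 S 4, but not 1 S 4.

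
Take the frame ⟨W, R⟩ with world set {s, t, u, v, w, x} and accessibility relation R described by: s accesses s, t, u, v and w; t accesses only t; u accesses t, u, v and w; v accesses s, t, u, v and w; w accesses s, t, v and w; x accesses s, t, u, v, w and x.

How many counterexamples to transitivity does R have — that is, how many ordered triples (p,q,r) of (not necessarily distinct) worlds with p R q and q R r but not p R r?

4

Enumerating: (u,v,s), (u,w,s), (w,s,u), (w,v,u).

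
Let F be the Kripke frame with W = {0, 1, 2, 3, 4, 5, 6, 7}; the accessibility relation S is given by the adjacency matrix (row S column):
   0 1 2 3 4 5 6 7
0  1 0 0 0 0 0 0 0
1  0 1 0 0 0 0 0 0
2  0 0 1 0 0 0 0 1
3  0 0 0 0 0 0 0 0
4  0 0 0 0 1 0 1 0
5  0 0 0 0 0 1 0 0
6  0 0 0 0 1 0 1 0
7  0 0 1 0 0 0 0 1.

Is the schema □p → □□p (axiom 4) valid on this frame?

Yes

The schema 4 characterises exactly the transitive frames.
Transitive: yes — every two-step S-path is closed by a direct edge.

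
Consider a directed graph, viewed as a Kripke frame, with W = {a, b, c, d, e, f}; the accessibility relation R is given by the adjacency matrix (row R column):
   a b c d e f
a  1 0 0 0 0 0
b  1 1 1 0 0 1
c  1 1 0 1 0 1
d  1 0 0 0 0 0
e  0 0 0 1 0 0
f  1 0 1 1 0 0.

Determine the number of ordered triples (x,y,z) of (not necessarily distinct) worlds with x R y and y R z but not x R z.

7

Enumerating: (b,c,d), (b,f,d), (c,b,c), (c,f,c), (e,d,a), (f,c,b), (f,c,f).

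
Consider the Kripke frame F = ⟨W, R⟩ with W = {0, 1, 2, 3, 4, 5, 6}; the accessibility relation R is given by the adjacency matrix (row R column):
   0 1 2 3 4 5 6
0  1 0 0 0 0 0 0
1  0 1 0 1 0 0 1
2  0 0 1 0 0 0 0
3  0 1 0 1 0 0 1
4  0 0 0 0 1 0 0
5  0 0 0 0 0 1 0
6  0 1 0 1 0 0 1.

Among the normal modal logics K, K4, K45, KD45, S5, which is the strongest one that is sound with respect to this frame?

S5

Transitive (axiom 4): yes — every two-step R-path is closed by a direct edge.
Euclidean (axiom 5): yes — any two successors of a common world are R-related.
Serial (axiom D): yes — every world has a successor (e.g. 0 R 0).
Reflexive (axiom T): yes — every world is R-related to itself.
So F validates K, K4, K45, KD45, S5. The strongest is S5.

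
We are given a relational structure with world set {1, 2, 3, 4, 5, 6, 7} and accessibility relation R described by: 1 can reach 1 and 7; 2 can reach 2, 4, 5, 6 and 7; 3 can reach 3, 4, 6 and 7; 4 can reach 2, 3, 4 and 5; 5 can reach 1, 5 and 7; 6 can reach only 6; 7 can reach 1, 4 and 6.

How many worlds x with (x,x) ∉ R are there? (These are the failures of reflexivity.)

Enumerating: 7.

1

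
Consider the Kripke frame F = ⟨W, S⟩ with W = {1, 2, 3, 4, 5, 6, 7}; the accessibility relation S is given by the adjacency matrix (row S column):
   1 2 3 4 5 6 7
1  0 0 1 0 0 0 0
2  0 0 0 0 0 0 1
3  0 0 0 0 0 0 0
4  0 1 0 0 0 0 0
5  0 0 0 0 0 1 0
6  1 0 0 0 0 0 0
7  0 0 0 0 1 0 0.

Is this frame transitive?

Transitive: no — 2 S 7 and 7 S 5, but not 2 S 5.

No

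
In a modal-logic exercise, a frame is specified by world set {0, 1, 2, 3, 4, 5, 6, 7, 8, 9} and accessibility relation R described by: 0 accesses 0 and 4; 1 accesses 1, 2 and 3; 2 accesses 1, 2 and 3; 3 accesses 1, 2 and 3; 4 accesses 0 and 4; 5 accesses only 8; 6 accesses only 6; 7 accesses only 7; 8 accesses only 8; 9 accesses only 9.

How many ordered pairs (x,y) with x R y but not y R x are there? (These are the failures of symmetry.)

Enumerating: (5,8).

1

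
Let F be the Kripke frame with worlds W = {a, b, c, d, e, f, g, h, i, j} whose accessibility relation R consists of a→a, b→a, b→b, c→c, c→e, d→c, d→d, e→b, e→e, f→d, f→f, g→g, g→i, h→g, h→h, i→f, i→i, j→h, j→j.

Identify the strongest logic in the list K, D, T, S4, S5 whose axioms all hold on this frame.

T

Serial (axiom D): yes — every world has a successor (e.g. a R a).
Reflexive (axiom T): yes — every world is R-related to itself.
Transitive (axiom 4): no — c R e and e R b, but not c R b.
Euclidean (axiom 5): no — b R a and b R b, but not a R b.
So F validates K, D, T; S4 would additionally require R to be transitive. The strongest is T.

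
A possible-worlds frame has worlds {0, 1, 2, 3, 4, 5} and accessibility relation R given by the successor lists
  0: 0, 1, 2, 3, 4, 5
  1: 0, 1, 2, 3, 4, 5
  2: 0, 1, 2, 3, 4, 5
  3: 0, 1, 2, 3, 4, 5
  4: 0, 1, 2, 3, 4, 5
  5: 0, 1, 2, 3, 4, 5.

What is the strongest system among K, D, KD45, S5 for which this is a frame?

S5

Serial (axiom D): yes — every world has a successor (e.g. 0 R 0).
Euclidean (axiom 5): yes — any two successors of a common world are R-related.
Transitive (axiom 4): yes — every two-step R-path is closed by a direct edge.
Reflexive (axiom T): yes — every world is R-related to itself.
So F validates K, D, KD45, S5. The strongest is S5.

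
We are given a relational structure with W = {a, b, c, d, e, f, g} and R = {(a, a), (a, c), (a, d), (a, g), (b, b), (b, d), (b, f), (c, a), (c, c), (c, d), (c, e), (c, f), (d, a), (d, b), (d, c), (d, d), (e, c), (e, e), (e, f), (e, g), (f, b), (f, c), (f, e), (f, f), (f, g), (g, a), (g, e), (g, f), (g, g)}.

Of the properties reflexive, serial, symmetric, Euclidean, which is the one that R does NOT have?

Reflexive: yes — every world is R-related to itself.
Serial: yes — every world has a successor (e.g. a R a).
Symmetric: yes — every pair in R has its reverse in R.
Euclidean: no — a R c and a R g, but not c R g.
Only Euclidean fails.

Euclidean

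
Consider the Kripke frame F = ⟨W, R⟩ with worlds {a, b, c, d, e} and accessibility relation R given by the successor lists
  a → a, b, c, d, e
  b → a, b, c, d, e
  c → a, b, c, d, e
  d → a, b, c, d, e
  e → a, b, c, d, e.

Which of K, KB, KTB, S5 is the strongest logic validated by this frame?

Symmetric (axiom B): yes — every pair in R has its reverse in R.
Reflexive (axiom T): yes — every world is R-related to itself.
Euclidean (axiom 5): yes — any two successors of a common world are R-related.
So F validates K, KB, KTB, S5. The strongest is S5.

S5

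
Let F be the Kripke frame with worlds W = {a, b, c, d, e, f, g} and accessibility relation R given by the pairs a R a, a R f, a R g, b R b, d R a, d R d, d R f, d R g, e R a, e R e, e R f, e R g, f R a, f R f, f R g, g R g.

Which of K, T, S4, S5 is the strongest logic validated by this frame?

K

Reflexive (axiom T): no — c is not related to itself.
Transitive (axiom 4): yes — every two-step R-path is closed by a direct edge.
Euclidean (axiom 5): no — a R g and a R f, but not g R f.
So F validates K; T would additionally require R to be reflexive. The strongest is K.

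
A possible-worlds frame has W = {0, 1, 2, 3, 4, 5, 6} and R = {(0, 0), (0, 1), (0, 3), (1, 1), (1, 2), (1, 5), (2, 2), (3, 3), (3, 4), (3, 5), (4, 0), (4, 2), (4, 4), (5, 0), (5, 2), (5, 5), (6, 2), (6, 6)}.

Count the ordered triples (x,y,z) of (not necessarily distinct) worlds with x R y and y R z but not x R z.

Enumerating: (0,1,2), (0,1,5), (0,3,4), (0,3,5), (1,5,0), (3,4,0), (3,4,2), (3,5,0), (3,5,2), (4,0,1), (4,0,3), (5,0,1), (5,0,3).

13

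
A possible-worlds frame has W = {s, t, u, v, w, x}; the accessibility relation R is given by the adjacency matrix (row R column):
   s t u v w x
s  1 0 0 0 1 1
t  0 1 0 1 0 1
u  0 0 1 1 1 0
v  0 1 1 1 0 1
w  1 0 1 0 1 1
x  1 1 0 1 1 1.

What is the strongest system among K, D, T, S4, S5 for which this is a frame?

Serial (axiom D): yes — every world has a successor (e.g. s R s).
Reflexive (axiom T): yes — every world is R-related to itself.
Transitive (axiom 4): no — s R w and w R u, but not s R u.
Euclidean (axiom 5): no — u R v and u R w, but not v R w.
So F validates K, D, T; S4 would additionally require R to be transitive. The strongest is T.

T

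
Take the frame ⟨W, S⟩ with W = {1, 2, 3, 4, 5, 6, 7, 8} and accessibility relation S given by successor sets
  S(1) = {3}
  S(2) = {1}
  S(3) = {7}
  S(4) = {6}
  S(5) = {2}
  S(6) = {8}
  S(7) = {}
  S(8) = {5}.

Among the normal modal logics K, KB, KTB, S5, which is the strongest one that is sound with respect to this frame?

K

Symmetric (axiom B): no — 1 S 3 but not 3 S 1.
Reflexive (axiom T): no — 1 is not related to itself.
Euclidean (axiom 5): no — 1 S 3 and 1 S 3, but not 3 S 3.
So F validates K; KB would additionally require S to be symmetric. The strongest is K.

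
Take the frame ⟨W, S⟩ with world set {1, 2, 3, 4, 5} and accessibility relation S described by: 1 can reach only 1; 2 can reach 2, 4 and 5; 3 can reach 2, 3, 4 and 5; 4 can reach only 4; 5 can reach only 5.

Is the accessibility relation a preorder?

Reflexive: yes — every world is S-related to itself.
Transitive: yes — every two-step S-path is closed by a direct edge.
So S is a preorder.

Yes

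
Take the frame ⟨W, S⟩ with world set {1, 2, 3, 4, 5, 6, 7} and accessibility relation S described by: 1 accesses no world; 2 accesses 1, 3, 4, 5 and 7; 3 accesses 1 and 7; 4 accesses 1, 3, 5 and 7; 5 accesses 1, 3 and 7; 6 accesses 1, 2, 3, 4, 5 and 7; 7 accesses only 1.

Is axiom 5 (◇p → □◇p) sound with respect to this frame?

No

Axiom 5 corresponds to the accessibility relation being Euclidean.
Euclidean: no — 2 S 1 and 2 S 3, but not 1 S 3.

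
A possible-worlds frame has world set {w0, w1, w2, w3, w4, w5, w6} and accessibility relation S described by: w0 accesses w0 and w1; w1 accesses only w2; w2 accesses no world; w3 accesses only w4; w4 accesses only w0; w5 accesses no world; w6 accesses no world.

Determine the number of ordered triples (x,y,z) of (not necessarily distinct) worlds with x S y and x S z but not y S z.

Enumerating: (w0,w1,w0), (w0,w1,w1), (w1,w2,w2), (w3,w4,w4).

4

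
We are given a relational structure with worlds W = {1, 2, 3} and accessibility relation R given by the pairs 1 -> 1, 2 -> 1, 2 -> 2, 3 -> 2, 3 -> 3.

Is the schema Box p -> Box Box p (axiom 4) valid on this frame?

By correspondence theory, 4 is valid on a frame iff R is transitive.
Transitive: no — 3 R 2 and 2 R 1, but not 3 R 1.

No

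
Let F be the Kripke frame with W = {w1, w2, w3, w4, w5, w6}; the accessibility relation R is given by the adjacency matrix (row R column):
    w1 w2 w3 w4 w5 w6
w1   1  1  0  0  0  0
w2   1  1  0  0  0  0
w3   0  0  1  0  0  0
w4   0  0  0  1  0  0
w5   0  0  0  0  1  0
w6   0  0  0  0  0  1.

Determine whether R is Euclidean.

Euclidean: yes — any two successors of a common world are R-related.

Yes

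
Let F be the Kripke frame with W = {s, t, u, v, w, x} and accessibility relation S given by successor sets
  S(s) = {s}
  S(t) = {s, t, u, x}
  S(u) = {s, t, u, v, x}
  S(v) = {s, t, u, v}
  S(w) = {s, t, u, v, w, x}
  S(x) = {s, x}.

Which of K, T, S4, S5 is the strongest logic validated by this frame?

Reflexive (axiom T): yes — every world is S-related to itself.
Transitive (axiom 4): no — t S u and u S v, but not t S v.
Euclidean (axiom 5): no — t S s and t S u, but not s S u.
So F validates K, T; S4 would additionally require S to be transitive. The strongest is T.

T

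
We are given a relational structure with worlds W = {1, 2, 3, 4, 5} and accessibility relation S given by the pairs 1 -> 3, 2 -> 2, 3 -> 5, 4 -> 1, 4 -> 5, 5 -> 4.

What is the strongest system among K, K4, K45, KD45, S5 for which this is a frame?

K

Transitive (axiom 4): no — 1 S 3 and 3 S 5, but not 1 S 5.
Euclidean (axiom 5): no — 4 S 1 and 4 S 5, but not 1 S 5.
Serial (axiom D): yes — every world has a successor (e.g. 1 S 3).
Reflexive (axiom T): no — 1 is not related to itself.
So F validates K; K4 would additionally require S to be transitive. The strongest is K.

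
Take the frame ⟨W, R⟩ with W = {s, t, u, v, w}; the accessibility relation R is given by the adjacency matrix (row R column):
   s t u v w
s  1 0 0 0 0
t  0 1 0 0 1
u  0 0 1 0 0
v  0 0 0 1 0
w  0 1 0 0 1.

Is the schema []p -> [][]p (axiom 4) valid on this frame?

The schema 4 characterises exactly the transitive frames.
Transitive: yes — every two-step R-path is closed by a direct edge.

Yes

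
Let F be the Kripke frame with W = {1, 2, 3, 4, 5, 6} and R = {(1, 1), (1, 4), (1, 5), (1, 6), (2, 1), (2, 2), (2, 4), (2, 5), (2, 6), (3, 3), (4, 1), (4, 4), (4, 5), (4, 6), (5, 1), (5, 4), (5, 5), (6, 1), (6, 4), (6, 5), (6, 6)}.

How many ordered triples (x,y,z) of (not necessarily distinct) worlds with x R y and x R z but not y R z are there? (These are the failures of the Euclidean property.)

Enumerating: (1,5,6), (2,1,2), (2,4,2), (2,5,2), (2,5,6), (2,6,2), (4,5,6), (6,5,6).

8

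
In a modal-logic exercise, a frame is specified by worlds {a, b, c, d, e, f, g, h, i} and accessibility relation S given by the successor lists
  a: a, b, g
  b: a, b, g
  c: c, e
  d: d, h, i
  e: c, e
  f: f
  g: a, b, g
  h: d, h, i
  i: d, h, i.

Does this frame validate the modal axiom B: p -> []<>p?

Yes

Axiom B corresponds to the accessibility relation being symmetric.
Symmetric: yes — every pair in S has its reverse in S.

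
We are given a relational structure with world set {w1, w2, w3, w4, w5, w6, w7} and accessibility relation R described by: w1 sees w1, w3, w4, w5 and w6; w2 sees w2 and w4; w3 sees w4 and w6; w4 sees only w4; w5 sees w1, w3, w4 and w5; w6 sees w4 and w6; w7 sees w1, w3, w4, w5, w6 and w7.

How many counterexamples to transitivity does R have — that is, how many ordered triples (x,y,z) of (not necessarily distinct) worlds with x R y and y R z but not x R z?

2

Enumerating: (w5,w1,w6), (w5,w3,w6).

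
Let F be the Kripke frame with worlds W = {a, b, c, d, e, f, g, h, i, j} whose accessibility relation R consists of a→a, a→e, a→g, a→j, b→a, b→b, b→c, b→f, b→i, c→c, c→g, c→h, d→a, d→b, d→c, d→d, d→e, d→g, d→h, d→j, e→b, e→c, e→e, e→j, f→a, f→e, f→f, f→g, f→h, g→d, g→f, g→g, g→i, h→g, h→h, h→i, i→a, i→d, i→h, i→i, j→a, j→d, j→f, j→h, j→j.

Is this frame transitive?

Transitive: no — a R e and e R b, but not a R b.

No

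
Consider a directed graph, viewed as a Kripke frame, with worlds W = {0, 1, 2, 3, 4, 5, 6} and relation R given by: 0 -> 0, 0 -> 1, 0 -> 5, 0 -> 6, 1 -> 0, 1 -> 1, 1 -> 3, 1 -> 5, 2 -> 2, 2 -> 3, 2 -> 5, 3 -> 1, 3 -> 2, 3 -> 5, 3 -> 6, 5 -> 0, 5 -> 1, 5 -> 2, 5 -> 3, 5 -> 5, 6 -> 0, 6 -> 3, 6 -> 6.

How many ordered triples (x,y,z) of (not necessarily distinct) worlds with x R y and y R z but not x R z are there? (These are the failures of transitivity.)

Enumerating: (0,1,3), (0,5,2), (0,5,3), (0,6,3), (1,0,6), (1,3,2), (1,3,6), (1,5,2), (2,3,1), (2,3,6), (2,5,0), (2,5,1), … and 14 more.
Total: 26.

26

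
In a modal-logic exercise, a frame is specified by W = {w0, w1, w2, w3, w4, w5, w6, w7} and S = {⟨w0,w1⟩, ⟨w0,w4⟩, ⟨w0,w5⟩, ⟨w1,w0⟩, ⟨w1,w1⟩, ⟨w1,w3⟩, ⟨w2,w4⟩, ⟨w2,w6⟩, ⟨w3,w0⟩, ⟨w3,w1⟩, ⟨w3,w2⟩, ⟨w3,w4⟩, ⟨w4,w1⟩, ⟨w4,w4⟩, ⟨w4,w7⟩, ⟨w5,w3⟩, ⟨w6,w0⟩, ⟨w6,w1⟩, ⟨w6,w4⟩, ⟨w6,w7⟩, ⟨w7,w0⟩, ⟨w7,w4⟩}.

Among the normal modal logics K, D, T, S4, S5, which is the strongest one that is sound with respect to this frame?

Serial (axiom D): yes — every world has a successor (e.g. w0 S w1).
Reflexive (axiom T): no — w0 is not related to itself.
Transitive (axiom 4): no — w0 S w1 and w1 S w3, but not w0 S w3.
Euclidean (axiom 5): no — w0 S w1 and w0 S w4, but not w1 S w4.
So F validates K, D; T would additionally require S to be reflexive. The strongest is D.

D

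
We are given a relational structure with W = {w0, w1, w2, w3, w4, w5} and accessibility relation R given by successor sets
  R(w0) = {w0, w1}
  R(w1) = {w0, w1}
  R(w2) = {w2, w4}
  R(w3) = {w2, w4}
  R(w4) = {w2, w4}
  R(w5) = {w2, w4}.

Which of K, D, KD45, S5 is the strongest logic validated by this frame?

KD45

Serial (axiom D): yes — every world has a successor (e.g. w0 R w0).
Euclidean (axiom 5): yes — any two successors of a common world are R-related.
Transitive (axiom 4): yes — every two-step R-path is closed by a direct edge.
Reflexive (axiom T): no — w3 is not related to itself.
So F validates K, D, KD45; S5 would additionally require R to be reflexive. The strongest is KD45.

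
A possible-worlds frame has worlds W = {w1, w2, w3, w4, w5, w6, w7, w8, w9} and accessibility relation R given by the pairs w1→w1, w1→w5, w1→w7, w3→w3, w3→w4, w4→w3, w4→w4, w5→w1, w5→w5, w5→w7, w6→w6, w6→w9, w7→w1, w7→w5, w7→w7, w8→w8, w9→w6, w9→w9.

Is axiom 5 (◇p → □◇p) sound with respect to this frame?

The schema 5 characterises exactly the Euclidean frames.
Euclidean: yes — any two successors of a common world are R-related.

Yes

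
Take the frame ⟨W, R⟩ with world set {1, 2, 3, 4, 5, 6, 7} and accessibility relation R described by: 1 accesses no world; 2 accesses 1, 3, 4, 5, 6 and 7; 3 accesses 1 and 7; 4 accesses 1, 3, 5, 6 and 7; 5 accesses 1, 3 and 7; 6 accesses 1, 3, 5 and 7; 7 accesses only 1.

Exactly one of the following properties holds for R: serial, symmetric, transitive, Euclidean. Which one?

transitive

Serial: no — 1 has no R-successor.
Symmetric: no — 2 R 1 but not 1 R 2.
Transitive: yes — every two-step R-path is closed by a direct edge.
Euclidean: no — 2 R 1 and 2 R 3, but not 1 R 3.
Only transitive holds.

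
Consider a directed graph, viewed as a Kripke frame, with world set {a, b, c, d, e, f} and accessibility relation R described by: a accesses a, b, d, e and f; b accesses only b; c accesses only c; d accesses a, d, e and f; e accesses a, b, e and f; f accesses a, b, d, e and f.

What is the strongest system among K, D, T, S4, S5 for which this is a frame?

Serial (axiom D): yes — every world has a successor (e.g. a R a).
Reflexive (axiom T): yes — every world is R-related to itself.
Transitive (axiom 4): no — d R a and a R b, but not d R b.
Euclidean (axiom 5): no — a R b and a R d, but not b R d.
So F validates K, D, T; S4 would additionally require R to be transitive. The strongest is T.

T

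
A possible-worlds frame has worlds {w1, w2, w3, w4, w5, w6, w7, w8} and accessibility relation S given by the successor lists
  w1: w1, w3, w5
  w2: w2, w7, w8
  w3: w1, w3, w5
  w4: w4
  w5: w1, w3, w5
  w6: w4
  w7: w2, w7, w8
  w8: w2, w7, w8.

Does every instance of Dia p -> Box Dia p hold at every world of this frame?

By correspondence theory, 5 is valid on a frame iff S is Euclidean.
Euclidean: yes — any two successors of a common world are S-related.

Yes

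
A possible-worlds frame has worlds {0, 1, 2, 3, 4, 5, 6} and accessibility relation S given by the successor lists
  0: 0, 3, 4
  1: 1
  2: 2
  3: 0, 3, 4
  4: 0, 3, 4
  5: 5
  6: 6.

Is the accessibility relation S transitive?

Transitive: yes — every two-step S-path is closed by a direct edge.

Yes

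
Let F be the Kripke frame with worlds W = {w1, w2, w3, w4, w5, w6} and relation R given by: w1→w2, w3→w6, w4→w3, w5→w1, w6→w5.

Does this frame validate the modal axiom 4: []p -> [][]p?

The schema 4 characterises exactly the transitive frames.
Transitive: no — w3 R w6 and w6 R w5, but not w3 R w5.

No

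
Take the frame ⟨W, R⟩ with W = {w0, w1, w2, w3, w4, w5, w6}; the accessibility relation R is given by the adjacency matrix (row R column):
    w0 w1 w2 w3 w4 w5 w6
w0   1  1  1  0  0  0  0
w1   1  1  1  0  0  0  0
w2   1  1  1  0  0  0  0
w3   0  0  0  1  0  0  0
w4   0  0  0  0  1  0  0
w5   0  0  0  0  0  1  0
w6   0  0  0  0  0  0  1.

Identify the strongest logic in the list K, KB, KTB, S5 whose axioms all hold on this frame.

Symmetric (axiom B): yes — every pair in R has its reverse in R.
Reflexive (axiom T): yes — every world is R-related to itself.
Euclidean (axiom 5): yes — any two successors of a common world are R-related.
So F validates K, KB, KTB, S5. The strongest is S5.

S5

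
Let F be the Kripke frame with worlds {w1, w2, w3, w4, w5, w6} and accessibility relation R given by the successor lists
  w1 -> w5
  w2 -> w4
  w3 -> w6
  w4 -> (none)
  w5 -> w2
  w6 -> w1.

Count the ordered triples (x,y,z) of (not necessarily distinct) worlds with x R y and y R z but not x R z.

Enumerating: (w1,w5,w2), (w3,w6,w1), (w5,w2,w4), (w6,w1,w5).

4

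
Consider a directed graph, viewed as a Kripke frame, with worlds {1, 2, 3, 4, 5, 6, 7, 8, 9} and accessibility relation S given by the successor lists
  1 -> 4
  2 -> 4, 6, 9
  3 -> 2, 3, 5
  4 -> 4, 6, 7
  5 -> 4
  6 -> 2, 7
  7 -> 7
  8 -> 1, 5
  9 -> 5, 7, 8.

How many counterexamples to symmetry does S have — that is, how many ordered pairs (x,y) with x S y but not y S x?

Enumerating: (1,4), (2,4), (2,9), (3,2), (3,5), (4,6), (4,7), (5,4), (6,7), (8,1), (8,5), (9,5), (9,7), (9,8).

14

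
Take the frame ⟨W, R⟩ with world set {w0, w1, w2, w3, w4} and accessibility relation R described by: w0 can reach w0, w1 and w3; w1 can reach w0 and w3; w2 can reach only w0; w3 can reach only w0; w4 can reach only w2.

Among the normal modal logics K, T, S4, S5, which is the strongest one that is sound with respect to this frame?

K

Reflexive (axiom T): no — w1 is not related to itself.
Transitive (axiom 4): no — w2 R w0 and w0 R w1, but not w2 R w1.
Euclidean (axiom 5): no — w0 R w3 and w0 R w1, but not w3 R w1.
So F validates K; T would additionally require R to be reflexive. The strongest is K.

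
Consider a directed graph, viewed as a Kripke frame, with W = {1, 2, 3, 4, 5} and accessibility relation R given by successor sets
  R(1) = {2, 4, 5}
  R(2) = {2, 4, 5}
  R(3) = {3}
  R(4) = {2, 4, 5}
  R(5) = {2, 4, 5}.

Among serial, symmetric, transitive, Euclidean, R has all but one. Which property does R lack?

Serial: yes — every world has a successor (e.g. 1 R 2).
Symmetric: no — 1 R 2 but not 2 R 1.
Transitive: yes — every two-step R-path is closed by a direct edge.
Euclidean: yes — any two successors of a common world are R-related.
Only symmetric fails.

symmetric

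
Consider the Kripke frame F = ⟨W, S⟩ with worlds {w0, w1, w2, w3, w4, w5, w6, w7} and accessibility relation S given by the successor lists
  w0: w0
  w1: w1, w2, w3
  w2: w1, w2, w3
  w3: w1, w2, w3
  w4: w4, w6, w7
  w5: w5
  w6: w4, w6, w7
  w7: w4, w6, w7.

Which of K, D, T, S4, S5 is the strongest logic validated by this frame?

Serial (axiom D): yes — every world has a successor (e.g. w0 S w0).
Reflexive (axiom T): yes — every world is S-related to itself.
Transitive (axiom 4): yes — every two-step S-path is closed by a direct edge.
Euclidean (axiom 5): yes — any two successors of a common world are S-related.
So F validates K, D, T, S4, S5. The strongest is S5.

S5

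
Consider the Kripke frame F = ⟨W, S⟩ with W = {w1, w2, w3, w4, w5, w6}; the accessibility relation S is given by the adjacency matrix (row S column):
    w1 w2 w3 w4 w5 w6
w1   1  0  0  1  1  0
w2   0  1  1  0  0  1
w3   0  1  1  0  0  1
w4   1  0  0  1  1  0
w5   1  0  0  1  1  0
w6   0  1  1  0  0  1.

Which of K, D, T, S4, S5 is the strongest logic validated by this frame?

Serial (axiom D): yes — every world has a successor (e.g. w1 S w1).
Reflexive (axiom T): yes — every world is S-related to itself.
Transitive (axiom 4): yes — every two-step S-path is closed by a direct edge.
Euclidean (axiom 5): yes — any two successors of a common world are S-related.
So F validates K, D, T, S4, S5. The strongest is S5.

S5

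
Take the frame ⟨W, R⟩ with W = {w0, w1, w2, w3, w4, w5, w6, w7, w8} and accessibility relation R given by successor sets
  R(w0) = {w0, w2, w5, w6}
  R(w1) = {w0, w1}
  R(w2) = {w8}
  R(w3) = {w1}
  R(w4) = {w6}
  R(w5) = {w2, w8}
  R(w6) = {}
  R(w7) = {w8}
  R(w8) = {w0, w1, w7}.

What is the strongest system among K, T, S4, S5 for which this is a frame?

Reflexive (axiom T): no — w2 is not related to itself.
Transitive (axiom 4): no — w0 R w2 and w2 R w8, but not w0 R w8.
Euclidean (axiom 5): no — w0 R w2 and w0 R w5, but not w2 R w5.
So F validates K; T would additionally require R to be reflexive. The strongest is K.

K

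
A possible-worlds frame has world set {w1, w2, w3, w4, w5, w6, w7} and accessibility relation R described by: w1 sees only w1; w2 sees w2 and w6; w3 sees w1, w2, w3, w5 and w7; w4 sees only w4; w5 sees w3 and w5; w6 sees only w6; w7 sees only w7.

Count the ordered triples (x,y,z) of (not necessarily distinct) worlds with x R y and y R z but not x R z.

4

Enumerating: (w3,w2,w6), (w5,w3,w1), (w5,w3,w2), (w5,w3,w7).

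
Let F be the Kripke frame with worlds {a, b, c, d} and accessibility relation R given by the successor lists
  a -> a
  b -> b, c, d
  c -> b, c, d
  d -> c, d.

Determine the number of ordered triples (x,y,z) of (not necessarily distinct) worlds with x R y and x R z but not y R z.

Enumerating: (b,d,b), (c,d,b).

2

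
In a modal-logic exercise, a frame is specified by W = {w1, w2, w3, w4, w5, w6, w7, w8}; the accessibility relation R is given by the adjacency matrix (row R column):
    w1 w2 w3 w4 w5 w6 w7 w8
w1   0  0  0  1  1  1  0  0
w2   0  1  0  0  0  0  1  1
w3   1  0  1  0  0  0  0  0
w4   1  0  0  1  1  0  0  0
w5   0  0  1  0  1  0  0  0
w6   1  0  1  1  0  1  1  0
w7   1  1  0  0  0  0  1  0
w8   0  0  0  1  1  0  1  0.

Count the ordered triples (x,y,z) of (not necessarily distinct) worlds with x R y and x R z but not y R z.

34

Enumerating: (w1,w4,w6), (w1,w5,w4), (w1,w5,w6), (w1,w6,w5), (w2,w7,w8), (w2,w8,w2), (w2,w8,w8), (w3,w1,w1), (w3,w1,w3), (w4,w1,w1), (w4,w5,w1), (w4,w5,w4), … and 22 more.
Total: 34.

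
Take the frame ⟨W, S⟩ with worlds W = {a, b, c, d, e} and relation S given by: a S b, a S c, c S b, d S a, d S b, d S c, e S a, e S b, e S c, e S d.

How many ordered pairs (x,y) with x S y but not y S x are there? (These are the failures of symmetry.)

Enumerating: (a,b), (a,c), (c,b), (d,a), (d,b), (d,c), (e,a), (e,b), (e,c), (e,d).

10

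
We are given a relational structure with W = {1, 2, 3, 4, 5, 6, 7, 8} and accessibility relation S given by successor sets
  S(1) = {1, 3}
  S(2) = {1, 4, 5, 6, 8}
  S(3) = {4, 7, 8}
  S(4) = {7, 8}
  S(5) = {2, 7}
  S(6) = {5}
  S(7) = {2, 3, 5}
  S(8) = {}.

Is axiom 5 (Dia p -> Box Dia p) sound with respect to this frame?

The schema 5 characterises exactly the Euclidean frames.
Euclidean: no — 2 S 1 and 2 S 4, but not 1 S 4.

No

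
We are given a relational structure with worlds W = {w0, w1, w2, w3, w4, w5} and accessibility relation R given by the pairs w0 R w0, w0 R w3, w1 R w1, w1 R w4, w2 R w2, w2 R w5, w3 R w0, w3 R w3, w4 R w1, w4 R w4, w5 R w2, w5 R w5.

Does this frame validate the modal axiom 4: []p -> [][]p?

Axiom 4 corresponds to the accessibility relation being transitive.
Transitive: yes — every two-step R-path is closed by a direct edge.

Yes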